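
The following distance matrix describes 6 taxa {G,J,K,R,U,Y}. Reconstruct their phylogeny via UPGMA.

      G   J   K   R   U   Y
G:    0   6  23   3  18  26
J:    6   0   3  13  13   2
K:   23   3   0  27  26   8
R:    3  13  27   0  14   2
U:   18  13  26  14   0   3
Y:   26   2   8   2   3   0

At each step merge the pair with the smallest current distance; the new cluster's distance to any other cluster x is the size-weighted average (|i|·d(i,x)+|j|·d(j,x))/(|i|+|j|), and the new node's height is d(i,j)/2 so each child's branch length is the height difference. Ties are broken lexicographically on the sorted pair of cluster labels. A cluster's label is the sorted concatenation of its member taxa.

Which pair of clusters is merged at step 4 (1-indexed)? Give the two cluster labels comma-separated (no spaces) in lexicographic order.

JKY,U

1. join J+Y (d=2) ⇒ JY; edges |J|=1, |Y|=1
  updated: d(G,JY)=16, d(JY,K)=11/2, d(JY,R)=15/2, d(JY,U)=8
2. join G+R (d=3) ⇒ GR; edges |G|=3/2, |R|=3/2
  updated: d(GR,JY)=47/4, d(GR,K)=25, d(GR,U)=16
3. join JY+K (d=11/2) ⇒ JKY; edges |JY|=7/4, |K|=11/4
  updated: d(GR,JKY)=97/6, d(JKY,U)=14
4. join JKY+U (d=14) ⇒ JKUY; edges |JKY|=17/4, |U|=7
  updated: d(GR,JKUY)=129/8
5. join GR+JKUY (d=129/8) ⇒ GJKRUY; edges |GR|=105/16, |JKUY|=17/16
final tree: ((G:3/2,R:3/2):105/16,(((J:1,Y:1):7/4,K:11/4):17/4,U:7):17/16)
total length: 227/8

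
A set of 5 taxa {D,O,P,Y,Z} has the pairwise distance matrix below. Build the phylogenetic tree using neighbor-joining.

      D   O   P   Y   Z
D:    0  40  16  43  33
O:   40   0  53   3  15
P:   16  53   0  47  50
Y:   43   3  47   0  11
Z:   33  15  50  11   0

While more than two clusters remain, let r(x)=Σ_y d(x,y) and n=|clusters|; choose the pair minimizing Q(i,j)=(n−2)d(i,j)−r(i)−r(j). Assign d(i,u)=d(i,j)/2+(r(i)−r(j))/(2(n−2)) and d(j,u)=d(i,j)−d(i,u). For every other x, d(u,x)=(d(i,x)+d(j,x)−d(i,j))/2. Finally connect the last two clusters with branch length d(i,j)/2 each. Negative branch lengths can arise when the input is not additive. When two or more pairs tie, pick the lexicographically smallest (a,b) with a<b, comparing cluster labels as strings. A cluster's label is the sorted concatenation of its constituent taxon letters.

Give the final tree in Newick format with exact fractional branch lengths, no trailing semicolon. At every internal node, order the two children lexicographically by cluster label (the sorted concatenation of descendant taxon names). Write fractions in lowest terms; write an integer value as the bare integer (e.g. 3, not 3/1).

((((D:7/3,P:41/3):233/8,Z:35/8):57/8,O:23/8):1/16,Y:1/16)

step 1: merge (D,P) at d=16, Q=-250; branch lengths D→7/3, P→41/3; new cluster DP
  updated: d(DP,O)=77/2, d(DP,Y)=37, d(DP,Z)=67/2
step 2: merge (DP,Z) at d=67/2, Q=-203/2; branch lengths DP→233/8, Z→35/8; new cluster DPZ
  updated: d(DPZ,O)=10, d(DPZ,Y)=29/4
step 3: merge (DPZ,O) at d=10, Q=-81/4; branch lengths DPZ→57/8, O→23/8; new cluster DOPZ
  updated: d(DOPZ,Y)=1/8
step 4: merge (DOPZ,Y) at d=1/8; branch lengths DOPZ→1/16, Y→1/16; new cluster DOPYZ
final tree: ((((D:7/3,P:41/3):233/8,Z:35/8):57/8,O:23/8):1/16,Y:1/16)
total length: 477/8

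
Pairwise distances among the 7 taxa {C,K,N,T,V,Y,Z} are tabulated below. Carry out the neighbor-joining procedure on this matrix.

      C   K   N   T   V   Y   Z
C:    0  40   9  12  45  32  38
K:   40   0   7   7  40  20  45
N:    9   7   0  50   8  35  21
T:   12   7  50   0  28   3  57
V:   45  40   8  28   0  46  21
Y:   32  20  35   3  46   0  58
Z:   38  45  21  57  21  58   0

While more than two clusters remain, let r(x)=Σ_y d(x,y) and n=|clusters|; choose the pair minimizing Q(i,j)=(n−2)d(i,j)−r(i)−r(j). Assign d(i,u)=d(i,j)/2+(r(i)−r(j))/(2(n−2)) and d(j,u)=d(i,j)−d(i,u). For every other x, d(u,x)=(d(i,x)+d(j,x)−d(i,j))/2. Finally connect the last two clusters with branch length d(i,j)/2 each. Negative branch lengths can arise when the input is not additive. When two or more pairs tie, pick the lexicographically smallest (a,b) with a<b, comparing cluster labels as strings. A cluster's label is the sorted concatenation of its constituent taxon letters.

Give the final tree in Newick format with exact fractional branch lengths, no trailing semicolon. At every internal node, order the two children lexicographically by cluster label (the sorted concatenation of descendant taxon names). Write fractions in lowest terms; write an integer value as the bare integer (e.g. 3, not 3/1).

iteration 1: select T,Y (d=3, Q=-336); attach at lengths (-11/5, 26/5); label the merged cluster TY
  updated: d(C,TY)=41/2, d(K,TY)=12, d(N,TY)=41, d(TY,V)=71/2, d(TY,Z)=56
iteration 2: select K,TY (d=12, Q=-261); attach at lengths (27/8, 69/8); label the merged cluster KTY
  updated: d(C,KTY)=97/4, d(KTY,N)=18, d(KTY,V)=127/4, d(KTY,Z)=89/2
iteration 3: select V,Z (d=21, Q=-669/4); attach at lengths (59/8, 109/8); label the merged cluster VZ
  updated: d(C,VZ)=31, d(KTY,VZ)=221/8, d(N,VZ)=4
iteration 4: select C,KTY (d=97/4, Q=-685/8); attach at lengths (343/32, 433/32); label the merged cluster CKTY
  updated: d(CKTY,N)=11/8, d(CKTY,VZ)=275/16
iteration 5: select CKTY,N (d=11/8, Q=-361/16); attach at lengths (233/32, -189/32); label the merged cluster CKNTY
  updated: d(CKNTY,VZ)=317/32
iteration 6: select CKNTY,VZ (d=317/32); attach at lengths (317/64, 317/64); label the merged cluster CKNTVYZ
final tree: (((C:343/32,(K:27/8,(T:-11/5,Y:26/5):69/8):433/32):233/32,N:-189/32):317/64,(V:59/8,Z:109/8):317/64)
total length: 2289/32

(((C:343/32,(K:27/8,(T:-11/5,Y:26/5):69/8):433/32):233/32,N:-189/32):317/64,(V:59/8,Z:109/8):317/64)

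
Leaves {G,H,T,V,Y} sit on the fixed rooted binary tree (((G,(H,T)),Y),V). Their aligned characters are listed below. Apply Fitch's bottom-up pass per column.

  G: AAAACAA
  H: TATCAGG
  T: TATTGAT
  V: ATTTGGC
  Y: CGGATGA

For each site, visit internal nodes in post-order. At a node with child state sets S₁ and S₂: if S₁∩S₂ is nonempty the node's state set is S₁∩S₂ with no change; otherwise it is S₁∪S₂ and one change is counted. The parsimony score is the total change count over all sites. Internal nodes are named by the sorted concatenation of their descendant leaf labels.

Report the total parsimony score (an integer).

17

[col 0] HT: children H:{T}, T:{T} ∩→ {T}; cost 0
[col 0] GHT: children G:{A}, HT:{T} ∪→ {A,T}; cost 1
[col 0] GHTY: children GHT:{A,T}, Y:{C} ∪→ {A,C,T}; cost 1
[col 0] GHTVY: children GHTY:{A,C,T}, V:{A} ∩→ {A}; cost 0
[col 1] HT: children H:{A}, T:{A} ∩→ {A}; cost 0
[col 1] GHT: children G:{A}, HT:{A} ∩→ {A}; cost 0
[col 1] GHTY: children GHT:{A}, Y:{G} ∪→ {A,G}; cost 1
[col 1] GHTVY: children GHTY:{A,G}, V:{T} ∪→ {A,G,T}; cost 1
[col 2] HT: children H:{T}, T:{T} ∩→ {T}; cost 0
[col 2] GHT: children G:{A}, HT:{T} ∪→ {A,T}; cost 1
[col 2] GHTY: children GHT:{A,T}, Y:{G} ∪→ {A,G,T}; cost 1
[col 2] GHTVY: children GHTY:{A,G,T}, V:{T} ∩→ {T}; cost 0
[col 3] HT: children H:{C}, T:{T} ∪→ {C,T}; cost 1
[col 3] GHT: children G:{A}, HT:{C,T} ∪→ {A,C,T}; cost 1
[col 3] GHTY: children GHT:{A,C,T}, Y:{A} ∩→ {A}; cost 0
[col 3] GHTVY: children GHTY:{A}, V:{T} ∪→ {A,T}; cost 1
[col 4] HT: children H:{A}, T:{G} ∪→ {A,G}; cost 1
[col 4] GHT: children G:{C}, HT:{A,G} ∪→ {A,C,G}; cost 1
[col 4] GHTY: children GHT:{A,C,G}, Y:{T} ∪→ {A,C,G,T}; cost 1
[col 4] GHTVY: children GHTY:{A,C,G,T}, V:{G} ∩→ {G}; cost 0
[col 5] HT: children H:{G}, T:{A} ∪→ {A,G}; cost 1
[col 5] GHT: children G:{A}, HT:{A,G} ∩→ {A}; cost 0
[col 5] GHTY: children GHT:{A}, Y:{G} ∪→ {A,G}; cost 1
[col 5] GHTVY: children GHTY:{A,G}, V:{G} ∩→ {G}; cost 0
[col 6] HT: children H:{G}, T:{T} ∪→ {G,T}; cost 1
[col 6] GHT: children G:{A}, HT:{G,T} ∪→ {A,G,T}; cost 1
[col 6] GHTY: children GHT:{A,G,T}, Y:{A} ∩→ {A}; cost 0
[col 6] GHTVY: children GHTY:{A}, V:{C} ∪→ {A,C}; cost 1
per-site changes: [2, 2, 2, 3, 3, 2, 3]; total = 17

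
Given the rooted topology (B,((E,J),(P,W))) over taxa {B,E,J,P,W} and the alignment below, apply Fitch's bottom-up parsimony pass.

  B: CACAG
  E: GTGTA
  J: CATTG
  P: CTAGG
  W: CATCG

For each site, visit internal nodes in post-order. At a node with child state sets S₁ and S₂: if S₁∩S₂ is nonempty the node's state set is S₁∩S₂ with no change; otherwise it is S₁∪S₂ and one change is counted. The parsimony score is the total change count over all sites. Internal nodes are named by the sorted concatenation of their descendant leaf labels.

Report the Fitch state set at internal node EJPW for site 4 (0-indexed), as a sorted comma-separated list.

site 0, node EJ: E={G} ∪ J={C} → {C,G} (+1)
site 0, node PW: P={C} ∩ W={C} → {C} (+0)
site 0, node EJPW: EJ={C,G} ∩ PW={C} → {C} (+0)
site 0, node BEJPW: B={C} ∩ EJPW={C} → {C} (+0)
site 1, node EJ: E={T} ∪ J={A} → {A,T} (+1)
site 1, node PW: P={T} ∪ W={A} → {A,T} (+1)
site 1, node EJPW: EJ={A,T} ∩ PW={A,T} → {A,T} (+0)
site 1, node BEJPW: B={A} ∩ EJPW={A,T} → {A} (+0)
site 2, node EJ: E={G} ∪ J={T} → {G,T} (+1)
site 2, node PW: P={A} ∪ W={T} → {A,T} (+1)
site 2, node EJPW: EJ={G,T} ∩ PW={A,T} → {T} (+0)
site 2, node BEJPW: B={C} ∪ EJPW={T} → {C,T} (+1)
site 3, node EJ: E={T} ∩ J={T} → {T} (+0)
site 3, node PW: P={G} ∪ W={C} → {C,G} (+1)
site 3, node EJPW: EJ={T} ∪ PW={C,G} → {C,G,T} (+1)
site 3, node BEJPW: B={A} ∪ EJPW={C,G,T} → {A,C,G,T} (+1)
site 4, node EJ: E={A} ∪ J={G} → {A,G} (+1)
site 4, node PW: P={G} ∩ W={G} → {G} (+0)
site 4, node EJPW: EJ={A,G} ∩ PW={G} → {G} (+0)
site 4, node BEJPW: B={G} ∩ EJPW={G} → {G} (+0)
per-site changes: [1, 2, 3, 3, 1]; total = 10

G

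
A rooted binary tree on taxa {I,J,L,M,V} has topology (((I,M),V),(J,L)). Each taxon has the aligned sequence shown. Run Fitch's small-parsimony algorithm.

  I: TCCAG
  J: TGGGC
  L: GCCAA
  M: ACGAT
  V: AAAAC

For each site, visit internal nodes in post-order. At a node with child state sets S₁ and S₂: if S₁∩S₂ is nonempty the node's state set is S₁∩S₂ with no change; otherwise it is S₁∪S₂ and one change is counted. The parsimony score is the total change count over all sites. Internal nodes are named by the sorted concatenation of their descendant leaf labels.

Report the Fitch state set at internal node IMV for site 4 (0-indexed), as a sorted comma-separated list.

IM@0: {T} ∪ {A} = {A,T} (union, +1)
IMV@0: {A,T} ∩ {A} = {A} (intersection, +0)
JL@0: {T} ∪ {G} = {G,T} (union, +1)
IJLMV@0: {A} ∪ {G,T} = {A,G,T} (union, +1)
IM@1: {C} ∩ {C} = {C} (intersection, +0)
IMV@1: {C} ∪ {A} = {A,C} (union, +1)
JL@1: {G} ∪ {C} = {C,G} (union, +1)
IJLMV@1: {A,C} ∩ {C,G} = {C} (intersection, +0)
IM@2: {C} ∪ {G} = {C,G} (union, +1)
IMV@2: {C,G} ∪ {A} = {A,C,G} (union, +1)
JL@2: {G} ∪ {C} = {C,G} (union, +1)
IJLMV@2: {A,C,G} ∩ {C,G} = {C,G} (intersection, +0)
IM@3: {A} ∩ {A} = {A} (intersection, +0)
IMV@3: {A} ∩ {A} = {A} (intersection, +0)
JL@3: {G} ∪ {A} = {A,G} (union, +1)
IJLMV@3: {A} ∩ {A,G} = {A} (intersection, +0)
IM@4: {G} ∪ {T} = {G,T} (union, +1)
IMV@4: {G,T} ∪ {C} = {C,G,T} (union, +1)
JL@4: {C} ∪ {A} = {A,C} (union, +1)
IJLMV@4: {C,G,T} ∩ {A,C} = {C} (intersection, +0)
per-site changes: [3, 2, 3, 1, 3]; total = 12

C,G,T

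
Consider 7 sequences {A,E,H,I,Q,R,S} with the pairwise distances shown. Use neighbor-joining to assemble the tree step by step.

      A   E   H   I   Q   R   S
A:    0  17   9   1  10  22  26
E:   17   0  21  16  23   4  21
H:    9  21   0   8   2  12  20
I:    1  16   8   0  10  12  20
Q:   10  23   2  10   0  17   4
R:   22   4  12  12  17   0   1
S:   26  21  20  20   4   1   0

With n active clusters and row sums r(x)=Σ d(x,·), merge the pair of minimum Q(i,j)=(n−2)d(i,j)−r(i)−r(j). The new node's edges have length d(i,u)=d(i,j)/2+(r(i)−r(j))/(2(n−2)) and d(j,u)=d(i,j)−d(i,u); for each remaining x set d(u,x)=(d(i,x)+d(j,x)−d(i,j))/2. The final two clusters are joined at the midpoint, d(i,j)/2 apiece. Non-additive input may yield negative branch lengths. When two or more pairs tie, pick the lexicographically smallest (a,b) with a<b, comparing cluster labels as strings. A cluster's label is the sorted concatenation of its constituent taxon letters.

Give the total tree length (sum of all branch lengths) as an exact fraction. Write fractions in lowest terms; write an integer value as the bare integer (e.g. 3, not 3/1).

493/16

iteration 1: select R,S (d=1, Q=-155); attach at lengths (-19/10, 29/10); label the merged cluster RS
  updated: d(A,RS)=47/2, d(E,RS)=12, d(H,RS)=31/2, d(I,RS)=31/2, d(Q,RS)=10
iteration 2: select E,RS (d=12, Q=-235/2); attach at lengths (121/16, 71/16); label the merged cluster ERS
  updated: d(A,ERS)=57/4, d(ERS,H)=49/4, d(ERS,I)=39/4, d(ERS,Q)=21/2
iteration 3: select A,I (d=1, Q=-60); attach at lengths (17/12, -5/12); label the merged cluster AI
  updated: d(AI,ERS)=23/2, d(AI,H)=8, d(AI,Q)=19/2
iteration 4: select AI,ERS (d=23/2, Q=-161/4); attach at lengths (71/16, 113/16); label the merged cluster AEIRS
  updated: d(AEIRS,H)=35/8, d(AEIRS,Q)=17/4
iteration 5: select AEIRS,H (d=35/8, Q=-85/8); attach at lengths (53/16, 17/16); label the merged cluster AEHIRS
  updated: d(AEHIRS,Q)=15/16
iteration 6: select AEHIRS,Q (d=15/16); attach at lengths (15/32, 15/32); label the merged cluster AEHIQRS
final tree: ((((A:17/12,I:-5/12):71/16,(E:121/16,(R:-19/10,S:29/10):71/16):113/16):53/16,H:17/16):15/32,Q:15/32)
total length: 493/16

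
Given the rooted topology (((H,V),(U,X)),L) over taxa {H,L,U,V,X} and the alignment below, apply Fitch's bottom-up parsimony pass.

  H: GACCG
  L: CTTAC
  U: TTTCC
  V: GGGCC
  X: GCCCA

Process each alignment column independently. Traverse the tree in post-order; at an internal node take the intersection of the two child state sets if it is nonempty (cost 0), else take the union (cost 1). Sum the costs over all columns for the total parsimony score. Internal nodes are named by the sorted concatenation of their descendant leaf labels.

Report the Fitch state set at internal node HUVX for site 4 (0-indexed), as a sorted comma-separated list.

site 0, node HV: H={G} ∩ V={G} → {G} (+0)
site 0, node UX: U={T} ∪ X={G} → {G,T} (+1)
site 0, node HUVX: HV={G} ∩ UX={G,T} → {G} (+0)
site 0, node HLUVX: HUVX={G} ∪ L={C} → {C,G} (+1)
site 1, node HV: H={A} ∪ V={G} → {A,G} (+1)
site 1, node UX: U={T} ∪ X={C} → {C,T} (+1)
site 1, node HUVX: HV={A,G} ∪ UX={C,T} → {A,C,G,T} (+1)
site 1, node HLUVX: HUVX={A,C,G,T} ∩ L={T} → {T} (+0)
site 2, node HV: H={C} ∪ V={G} → {C,G} (+1)
site 2, node UX: U={T} ∪ X={C} → {C,T} (+1)
site 2, node HUVX: HV={C,G} ∩ UX={C,T} → {C} (+0)
site 2, node HLUVX: HUVX={C} ∪ L={T} → {C,T} (+1)
site 3, node HV: H={C} ∩ V={C} → {C} (+0)
site 3, node UX: U={C} ∩ X={C} → {C} (+0)
site 3, node HUVX: HV={C} ∩ UX={C} → {C} (+0)
site 3, node HLUVX: HUVX={C} ∪ L={A} → {A,C} (+1)
site 4, node HV: H={G} ∪ V={C} → {C,G} (+1)
site 4, node UX: U={C} ∪ X={A} → {A,C} (+1)
site 4, node HUVX: HV={C,G} ∩ UX={A,C} → {C} (+0)
site 4, node HLUVX: HUVX={C} ∩ L={C} → {C} (+0)
per-site changes: [2, 3, 3, 1, 2]; total = 11

C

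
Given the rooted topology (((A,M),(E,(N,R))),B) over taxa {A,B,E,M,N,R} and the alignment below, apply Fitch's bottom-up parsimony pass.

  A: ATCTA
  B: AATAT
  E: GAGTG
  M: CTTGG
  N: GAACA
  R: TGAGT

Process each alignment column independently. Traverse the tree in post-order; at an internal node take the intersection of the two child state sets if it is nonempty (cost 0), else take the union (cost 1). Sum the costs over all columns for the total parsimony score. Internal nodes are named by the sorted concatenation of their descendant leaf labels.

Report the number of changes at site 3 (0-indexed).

4

site 0, node AM: A={A} ∪ M={C} → {A,C} (+1)
site 0, node NR: N={G} ∪ R={T} → {G,T} (+1)
site 0, node ENR: E={G} ∩ NR={G,T} → {G} (+0)
site 0, node AEMNR: AM={A,C} ∪ ENR={G} → {A,C,G} (+1)
site 0, node ABEMNR: AEMNR={A,C,G} ∩ B={A} → {A} (+0)
site 1, node AM: A={T} ∩ M={T} → {T} (+0)
site 1, node NR: N={A} ∪ R={G} → {A,G} (+1)
site 1, node ENR: E={A} ∩ NR={A,G} → {A} (+0)
site 1, node AEMNR: AM={T} ∪ ENR={A} → {A,T} (+1)
site 1, node ABEMNR: AEMNR={A,T} ∩ B={A} → {A} (+0)
site 2, node AM: A={C} ∪ M={T} → {C,T} (+1)
site 2, node NR: N={A} ∩ R={A} → {A} (+0)
site 2, node ENR: E={G} ∪ NR={A} → {A,G} (+1)
site 2, node AEMNR: AM={C,T} ∪ ENR={A,G} → {A,C,G,T} (+1)
site 2, node ABEMNR: AEMNR={A,C,G,T} ∩ B={T} → {T} (+0)
site 3, node AM: A={T} ∪ M={G} → {G,T} (+1)
site 3, node NR: N={C} ∪ R={G} → {C,G} (+1)
site 3, node ENR: E={T} ∪ NR={C,G} → {C,G,T} (+1)
site 3, node AEMNR: AM={G,T} ∩ ENR={C,G,T} → {G,T} (+0)
site 3, node ABEMNR: AEMNR={G,T} ∪ B={A} → {A,G,T} (+1)
site 4, node AM: A={A} ∪ M={G} → {A,G} (+1)
site 4, node NR: N={A} ∪ R={T} → {A,T} (+1)
site 4, node ENR: E={G} ∪ NR={A,T} → {A,G,T} (+1)
site 4, node AEMNR: AM={A,G} ∩ ENR={A,G,T} → {A,G} (+0)
site 4, node ABEMNR: AEMNR={A,G} ∪ B={T} → {A,G,T} (+1)
per-site changes: [3, 2, 3, 4, 4]; total = 16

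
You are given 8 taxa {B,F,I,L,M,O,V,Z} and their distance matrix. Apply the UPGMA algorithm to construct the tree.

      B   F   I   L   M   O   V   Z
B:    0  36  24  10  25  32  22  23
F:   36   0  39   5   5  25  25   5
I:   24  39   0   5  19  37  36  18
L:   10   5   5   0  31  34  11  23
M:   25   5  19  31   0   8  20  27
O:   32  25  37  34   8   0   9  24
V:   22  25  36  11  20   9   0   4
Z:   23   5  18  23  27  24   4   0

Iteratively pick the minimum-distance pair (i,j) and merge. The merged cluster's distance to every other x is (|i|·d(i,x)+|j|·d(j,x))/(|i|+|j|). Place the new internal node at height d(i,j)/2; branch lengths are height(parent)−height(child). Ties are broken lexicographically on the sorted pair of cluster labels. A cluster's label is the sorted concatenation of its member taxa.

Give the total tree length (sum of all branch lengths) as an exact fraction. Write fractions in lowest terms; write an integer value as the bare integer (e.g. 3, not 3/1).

iteration 1: select V,Z (d=4); attach at lengths (2, 2); label the merged cluster VZ
  updated: d(B,VZ)=45/2, d(F,VZ)=15, d(I,VZ)=27, d(L,VZ)=17, d(M,VZ)=47/2, d(O,VZ)=33/2
iteration 2: select F,L (d=5); attach at lengths (5/2, 5/2); label the merged cluster FL
  updated: d(B,FL)=23, d(FL,I)=22, d(FL,M)=18, d(FL,O)=59/2, d(FL,VZ)=16
iteration 3: select M,O (d=8); attach at lengths (4, 4); label the merged cluster MO
  updated: d(B,MO)=57/2, d(FL,MO)=95/4, d(I,MO)=28, d(MO,VZ)=20
iteration 4: select FL,VZ (d=16); attach at lengths (11/2, 6); label the merged cluster FLVZ
  updated: d(B,FLVZ)=91/4, d(FLVZ,I)=49/2, d(FLVZ,MO)=175/8
iteration 5: select FLVZ,MO (d=175/8); attach at lengths (47/16, 111/16); label the merged cluster FLMOVZ
  updated: d(B,FLMOVZ)=74/3, d(FLMOVZ,I)=77/3
iteration 6: select B,I (d=24); attach at lengths (12, 12); label the merged cluster BI
  updated: d(BI,FLMOVZ)=151/6
iteration 7: select BI,FLMOVZ (d=151/6); attach at lengths (7/12, 79/48); label the merged cluster BFILMOVZ
final tree: ((B:12,I:12):7/12,(((F:5/2,L:5/2):11/2,(V:2,Z:2):6):47/16,(M:4,O:4):111/16):79/48)
total length: 3101/48

3101/48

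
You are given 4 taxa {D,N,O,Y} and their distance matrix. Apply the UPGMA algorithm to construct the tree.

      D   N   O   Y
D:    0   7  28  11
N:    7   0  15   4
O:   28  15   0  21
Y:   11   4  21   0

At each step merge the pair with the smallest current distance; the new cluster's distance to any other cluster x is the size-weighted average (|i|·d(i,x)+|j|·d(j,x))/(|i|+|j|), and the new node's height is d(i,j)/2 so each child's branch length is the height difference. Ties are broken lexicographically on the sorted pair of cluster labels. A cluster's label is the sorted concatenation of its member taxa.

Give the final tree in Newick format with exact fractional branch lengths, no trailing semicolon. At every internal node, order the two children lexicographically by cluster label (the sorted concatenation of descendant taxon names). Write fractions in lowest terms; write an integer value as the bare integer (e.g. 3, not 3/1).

((D:9/2,(N:2,Y:2):5/2):37/6,O:32/3)

iteration 1: select N,Y (d=4); attach at lengths (2, 2); label the merged cluster NY
  updated: d(D,NY)=9, d(NY,O)=18
iteration 2: select D,NY (d=9); attach at lengths (9/2, 5/2); label the merged cluster DNY
  updated: d(DNY,O)=64/3
iteration 3: select DNY,O (d=64/3); attach at lengths (37/6, 32/3); label the merged cluster DNOY
final tree: ((D:9/2,(N:2,Y:2):5/2):37/6,O:32/3)
total length: 167/6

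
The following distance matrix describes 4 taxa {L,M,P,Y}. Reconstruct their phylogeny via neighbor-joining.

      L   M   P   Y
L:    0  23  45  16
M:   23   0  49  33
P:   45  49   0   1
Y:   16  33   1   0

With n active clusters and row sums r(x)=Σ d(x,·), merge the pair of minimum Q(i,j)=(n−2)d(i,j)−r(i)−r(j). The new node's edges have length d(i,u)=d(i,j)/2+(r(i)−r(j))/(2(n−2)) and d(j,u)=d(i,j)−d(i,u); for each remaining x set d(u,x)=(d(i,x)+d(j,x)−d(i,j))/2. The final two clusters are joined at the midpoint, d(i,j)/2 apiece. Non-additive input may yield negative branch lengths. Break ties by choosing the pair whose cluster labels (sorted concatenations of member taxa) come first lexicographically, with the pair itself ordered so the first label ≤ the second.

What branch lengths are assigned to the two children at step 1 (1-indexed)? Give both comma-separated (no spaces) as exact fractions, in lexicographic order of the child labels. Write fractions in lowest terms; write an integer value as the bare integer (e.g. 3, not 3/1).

25/4,67/4

iteration 1: select L,M (d=23, Q=-143); attach at lengths (25/4, 67/4); label the merged cluster LM
  updated: d(LM,P)=71/2, d(LM,Y)=13
iteration 2: select LM,P (d=71/2, Q=-99/2); attach at lengths (95/4, 47/4); label the merged cluster LMP
  updated: d(LMP,Y)=-43/4
iteration 3: select LMP,Y (d=-43/4); attach at lengths (-43/8, -43/8); label the merged cluster LMPY
final tree: (((L:25/4,M:67/4):95/4,P:47/4):-43/8,Y:-43/8)
total length: 191/4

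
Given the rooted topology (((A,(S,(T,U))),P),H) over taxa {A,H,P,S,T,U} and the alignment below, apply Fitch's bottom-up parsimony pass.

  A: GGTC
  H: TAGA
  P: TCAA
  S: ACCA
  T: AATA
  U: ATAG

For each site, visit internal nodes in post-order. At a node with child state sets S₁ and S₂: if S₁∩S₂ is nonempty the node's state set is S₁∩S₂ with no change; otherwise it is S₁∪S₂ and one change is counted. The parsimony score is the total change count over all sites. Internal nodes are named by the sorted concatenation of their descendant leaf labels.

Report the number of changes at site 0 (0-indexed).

TU@0: {A} ∩ {A} = {A} (intersection, +0)
STU@0: {A} ∩ {A} = {A} (intersection, +0)
ASTU@0: {G} ∪ {A} = {A,G} (union, +1)
APSTU@0: {A,G} ∪ {T} = {A,G,T} (union, +1)
AHPSTU@0: {A,G,T} ∩ {T} = {T} (intersection, +0)
TU@1: {A} ∪ {T} = {A,T} (union, +1)
STU@1: {C} ∪ {A,T} = {A,C,T} (union, +1)
ASTU@1: {G} ∪ {A,C,T} = {A,C,G,T} (union, +1)
APSTU@1: {A,C,G,T} ∩ {C} = {C} (intersection, +0)
AHPSTU@1: {C} ∪ {A} = {A,C} (union, +1)
TU@2: {T} ∪ {A} = {A,T} (union, +1)
STU@2: {C} ∪ {A,T} = {A,C,T} (union, +1)
ASTU@2: {T} ∩ {A,C,T} = {T} (intersection, +0)
APSTU@2: {T} ∪ {A} = {A,T} (union, +1)
AHPSTU@2: {A,T} ∪ {G} = {A,G,T} (union, +1)
TU@3: {A} ∪ {G} = {A,G} (union, +1)
STU@3: {A} ∩ {A,G} = {A} (intersection, +0)
ASTU@3: {C} ∪ {A} = {A,C} (union, +1)
APSTU@3: {A,C} ∩ {A} = {A} (intersection, +0)
AHPSTU@3: {A} ∩ {A} = {A} (intersection, +0)
per-site changes: [2, 4, 4, 2]; total = 12

2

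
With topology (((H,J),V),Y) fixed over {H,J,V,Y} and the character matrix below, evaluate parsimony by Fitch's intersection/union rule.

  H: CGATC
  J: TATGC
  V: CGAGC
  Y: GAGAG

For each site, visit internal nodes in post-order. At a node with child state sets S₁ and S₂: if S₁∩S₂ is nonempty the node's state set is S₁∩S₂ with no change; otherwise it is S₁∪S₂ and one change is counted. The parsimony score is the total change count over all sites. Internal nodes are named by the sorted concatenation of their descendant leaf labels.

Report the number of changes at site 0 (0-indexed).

site 0, node HJ: H={C} ∪ J={T} → {C,T} (+1)
site 0, node HJV: HJ={C,T} ∩ V={C} → {C} (+0)
site 0, node HJVY: HJV={C} ∪ Y={G} → {C,G} (+1)
site 1, node HJ: H={G} ∪ J={A} → {A,G} (+1)
site 1, node HJV: HJ={A,G} ∩ V={G} → {G} (+0)
site 1, node HJVY: HJV={G} ∪ Y={A} → {A,G} (+1)
site 2, node HJ: H={A} ∪ J={T} → {A,T} (+1)
site 2, node HJV: HJ={A,T} ∩ V={A} → {A} (+0)
site 2, node HJVY: HJV={A} ∪ Y={G} → {A,G} (+1)
site 3, node HJ: H={T} ∪ J={G} → {G,T} (+1)
site 3, node HJV: HJ={G,T} ∩ V={G} → {G} (+0)
site 3, node HJVY: HJV={G} ∪ Y={A} → {A,G} (+1)
site 4, node HJ: H={C} ∩ J={C} → {C} (+0)
site 4, node HJV: HJ={C} ∩ V={C} → {C} (+0)
site 4, node HJVY: HJV={C} ∪ Y={G} → {C,G} (+1)
per-site changes: [2, 2, 2, 2, 1]; total = 9

2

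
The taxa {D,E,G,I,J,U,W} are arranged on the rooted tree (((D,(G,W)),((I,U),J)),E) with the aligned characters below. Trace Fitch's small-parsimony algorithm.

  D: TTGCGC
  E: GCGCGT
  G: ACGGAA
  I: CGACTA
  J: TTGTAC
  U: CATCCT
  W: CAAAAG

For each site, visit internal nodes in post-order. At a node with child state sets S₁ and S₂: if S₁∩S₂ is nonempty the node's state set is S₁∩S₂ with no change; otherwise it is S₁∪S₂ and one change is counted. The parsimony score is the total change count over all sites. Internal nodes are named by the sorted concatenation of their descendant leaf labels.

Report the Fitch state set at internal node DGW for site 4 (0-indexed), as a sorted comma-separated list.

[col 0] GW: children G:{A}, W:{C} ∪→ {A,C}; cost 1
[col 0] DGW: children D:{T}, GW:{A,C} ∪→ {A,C,T}; cost 1
[col 0] IU: children I:{C}, U:{C} ∩→ {C}; cost 0
[col 0] IJU: children IU:{C}, J:{T} ∪→ {C,T}; cost 1
[col 0] DGIJUW: children DGW:{A,C,T}, IJU:{C,T} ∩→ {C,T}; cost 0
[col 0] DEGIJUW: children DGIJUW:{C,T}, E:{G} ∪→ {C,G,T}; cost 1
[col 1] GW: children G:{C}, W:{A} ∪→ {A,C}; cost 1
[col 1] DGW: children D:{T}, GW:{A,C} ∪→ {A,C,T}; cost 1
[col 1] IU: children I:{G}, U:{A} ∪→ {A,G}; cost 1
[col 1] IJU: children IU:{A,G}, J:{T} ∪→ {A,G,T}; cost 1
[col 1] DGIJUW: children DGW:{A,C,T}, IJU:{A,G,T} ∩→ {A,T}; cost 0
[col 1] DEGIJUW: children DGIJUW:{A,T}, E:{C} ∪→ {A,C,T}; cost 1
[col 2] GW: children G:{G}, W:{A} ∪→ {A,G}; cost 1
[col 2] DGW: children D:{G}, GW:{A,G} ∩→ {G}; cost 0
[col 2] IU: children I:{A}, U:{T} ∪→ {A,T}; cost 1
[col 2] IJU: children IU:{A,T}, J:{G} ∪→ {A,G,T}; cost 1
[col 2] DGIJUW: children DGW:{G}, IJU:{A,G,T} ∩→ {G}; cost 0
[col 2] DEGIJUW: children DGIJUW:{G}, E:{G} ∩→ {G}; cost 0
[col 3] GW: children G:{G}, W:{A} ∪→ {A,G}; cost 1
[col 3] DGW: children D:{C}, GW:{A,G} ∪→ {A,C,G}; cost 1
[col 3] IU: children I:{C}, U:{C} ∩→ {C}; cost 0
[col 3] IJU: children IU:{C}, J:{T} ∪→ {C,T}; cost 1
[col 3] DGIJUW: children DGW:{A,C,G}, IJU:{C,T} ∩→ {C}; cost 0
[col 3] DEGIJUW: children DGIJUW:{C}, E:{C} ∩→ {C}; cost 0
[col 4] GW: children G:{A}, W:{A} ∩→ {A}; cost 0
[col 4] DGW: children D:{G}, GW:{A} ∪→ {A,G}; cost 1
[col 4] IU: children I:{T}, U:{C} ∪→ {C,T}; cost 1
[col 4] IJU: children IU:{C,T}, J:{A} ∪→ {A,C,T}; cost 1
[col 4] DGIJUW: children DGW:{A,G}, IJU:{A,C,T} ∩→ {A}; cost 0
[col 4] DEGIJUW: children DGIJUW:{A}, E:{G} ∪→ {A,G}; cost 1
[col 5] GW: children G:{A}, W:{G} ∪→ {A,G}; cost 1
[col 5] DGW: children D:{C}, GW:{A,G} ∪→ {A,C,G}; cost 1
[col 5] IU: children I:{A}, U:{T} ∪→ {A,T}; cost 1
[col 5] IJU: children IU:{A,T}, J:{C} ∪→ {A,C,T}; cost 1
[col 5] DGIJUW: children DGW:{A,C,G}, IJU:{A,C,T} ∩→ {A,C}; cost 0
[col 5] DEGIJUW: children DGIJUW:{A,C}, E:{T} ∪→ {A,C,T}; cost 1
per-site changes: [4, 5, 3, 3, 4, 5]; total = 24

A,G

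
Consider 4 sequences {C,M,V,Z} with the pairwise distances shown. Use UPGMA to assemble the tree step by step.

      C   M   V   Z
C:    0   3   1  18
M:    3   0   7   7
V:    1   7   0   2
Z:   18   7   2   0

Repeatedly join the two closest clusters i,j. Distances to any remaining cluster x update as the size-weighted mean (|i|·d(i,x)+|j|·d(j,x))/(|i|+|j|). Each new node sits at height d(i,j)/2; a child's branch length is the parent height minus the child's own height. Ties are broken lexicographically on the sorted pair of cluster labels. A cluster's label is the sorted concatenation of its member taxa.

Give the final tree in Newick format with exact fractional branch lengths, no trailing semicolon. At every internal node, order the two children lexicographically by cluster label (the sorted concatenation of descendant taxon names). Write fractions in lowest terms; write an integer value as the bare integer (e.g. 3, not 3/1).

(((C:1/2,V:1/2):2,M:5/2):2,Z:9/2)

step 1: merge (C,V) at d=1; branch lengths C→1/2, V→1/2; new cluster CV
  updated: d(CV,M)=5, d(CV,Z)=10
step 2: merge (CV,M) at d=5; branch lengths CV→2, M→5/2; new cluster CMV
  updated: d(CMV,Z)=9
step 3: merge (CMV,Z) at d=9; branch lengths CMV→2, Z→9/2; new cluster CMVZ
final tree: (((C:1/2,V:1/2):2,M:5/2):2,Z:9/2)
total length: 12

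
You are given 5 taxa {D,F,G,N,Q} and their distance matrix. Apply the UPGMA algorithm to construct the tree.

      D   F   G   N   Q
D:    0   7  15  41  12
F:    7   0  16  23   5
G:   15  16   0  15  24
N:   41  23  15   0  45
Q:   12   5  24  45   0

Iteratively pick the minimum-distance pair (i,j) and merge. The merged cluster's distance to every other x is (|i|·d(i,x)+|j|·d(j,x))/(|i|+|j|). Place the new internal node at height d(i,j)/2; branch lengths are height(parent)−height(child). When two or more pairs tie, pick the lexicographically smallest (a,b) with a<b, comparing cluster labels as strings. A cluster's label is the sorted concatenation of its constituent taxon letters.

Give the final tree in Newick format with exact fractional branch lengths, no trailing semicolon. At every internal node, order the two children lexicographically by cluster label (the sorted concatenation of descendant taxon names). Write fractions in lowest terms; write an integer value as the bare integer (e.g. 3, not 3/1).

1. join F+Q (d=5) ⇒ FQ; edges |F|=5/2, |Q|=5/2
  updated: d(D,FQ)=19/2, d(FQ,G)=20, d(FQ,N)=34
2. join D+FQ (d=19/2) ⇒ DFQ; edges |D|=19/4, |FQ|=9/4
  updated: d(DFQ,G)=55/3, d(DFQ,N)=109/3
3. join G+N (d=15) ⇒ GN; edges |G|=15/2, |N|=15/2
  updated: d(DFQ,GN)=82/3
4. join DFQ+GN (d=82/3) ⇒ DFGNQ; edges |DFQ|=107/12, |GN|=37/6
final tree: ((D:19/4,(F:5/2,Q:5/2):9/4):107/12,(G:15/2,N:15/2):37/6)
total length: 505/12

((D:19/4,(F:5/2,Q:5/2):9/4):107/12,(G:15/2,N:15/2):37/6)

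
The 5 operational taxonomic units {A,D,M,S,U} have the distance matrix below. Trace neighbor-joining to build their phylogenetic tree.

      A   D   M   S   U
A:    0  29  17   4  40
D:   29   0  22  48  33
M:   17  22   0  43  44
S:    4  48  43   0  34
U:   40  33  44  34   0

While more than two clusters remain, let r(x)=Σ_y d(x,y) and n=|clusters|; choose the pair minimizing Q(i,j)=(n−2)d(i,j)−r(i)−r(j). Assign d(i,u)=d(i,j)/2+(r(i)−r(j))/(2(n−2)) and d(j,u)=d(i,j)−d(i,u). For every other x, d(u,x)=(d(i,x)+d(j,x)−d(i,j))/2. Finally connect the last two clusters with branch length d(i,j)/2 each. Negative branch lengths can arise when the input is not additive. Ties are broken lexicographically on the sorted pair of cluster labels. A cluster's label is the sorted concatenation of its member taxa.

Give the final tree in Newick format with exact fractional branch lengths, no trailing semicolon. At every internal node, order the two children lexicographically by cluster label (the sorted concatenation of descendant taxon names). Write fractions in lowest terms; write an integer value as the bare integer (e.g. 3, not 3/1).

((((A:-9/2,S:17/2):115/8,U:165/8):55/8,D:83/8):93/16,M:93/16)

iteration 1: select A,S (d=4, Q=-207); attach at lengths (-9/2, 17/2); label the merged cluster AS
  updated: d(AS,D)=73/2, d(AS,M)=28, d(AS,U)=35
iteration 2: select AS,U (d=35, Q=-283/2); attach at lengths (115/8, 165/8); label the merged cluster ASU
  updated: d(ASU,D)=69/4, d(ASU,M)=37/2
iteration 3: select ASU,D (d=69/4, Q=-231/4); attach at lengths (55/8, 83/8); label the merged cluster ADSU
  updated: d(ADSU,M)=93/8
iteration 4: select ADSU,M (d=93/8); attach at lengths (93/16, 93/16); label the merged cluster ADMSU
final tree: ((((A:-9/2,S:17/2):115/8,U:165/8):55/8,D:83/8):93/16,M:93/16)
total length: 543/8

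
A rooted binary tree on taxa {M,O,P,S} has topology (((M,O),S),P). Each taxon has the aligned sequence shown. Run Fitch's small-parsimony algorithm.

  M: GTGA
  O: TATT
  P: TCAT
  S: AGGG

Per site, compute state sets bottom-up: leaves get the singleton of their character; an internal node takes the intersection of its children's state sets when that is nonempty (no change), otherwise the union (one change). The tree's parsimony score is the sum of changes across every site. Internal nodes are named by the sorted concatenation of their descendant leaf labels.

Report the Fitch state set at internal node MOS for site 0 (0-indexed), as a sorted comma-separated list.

A,G,T

MO@0: {G} ∪ {T} = {G,T} (union, +1)
MOS@0: {G,T} ∪ {A} = {A,G,T} (union, +1)
MOPS@0: {A,G,T} ∩ {T} = {T} (intersection, +0)
MO@1: {T} ∪ {A} = {A,T} (union, +1)
MOS@1: {A,T} ∪ {G} = {A,G,T} (union, +1)
MOPS@1: {A,G,T} ∪ {C} = {A,C,G,T} (union, +1)
MO@2: {G} ∪ {T} = {G,T} (union, +1)
MOS@2: {G,T} ∩ {G} = {G} (intersection, +0)
MOPS@2: {G} ∪ {A} = {A,G} (union, +1)
MO@3: {A} ∪ {T} = {A,T} (union, +1)
MOS@3: {A,T} ∪ {G} = {A,G,T} (union, +1)
MOPS@3: {A,G,T} ∩ {T} = {T} (intersection, +0)
per-site changes: [2, 3, 2, 2]; total = 9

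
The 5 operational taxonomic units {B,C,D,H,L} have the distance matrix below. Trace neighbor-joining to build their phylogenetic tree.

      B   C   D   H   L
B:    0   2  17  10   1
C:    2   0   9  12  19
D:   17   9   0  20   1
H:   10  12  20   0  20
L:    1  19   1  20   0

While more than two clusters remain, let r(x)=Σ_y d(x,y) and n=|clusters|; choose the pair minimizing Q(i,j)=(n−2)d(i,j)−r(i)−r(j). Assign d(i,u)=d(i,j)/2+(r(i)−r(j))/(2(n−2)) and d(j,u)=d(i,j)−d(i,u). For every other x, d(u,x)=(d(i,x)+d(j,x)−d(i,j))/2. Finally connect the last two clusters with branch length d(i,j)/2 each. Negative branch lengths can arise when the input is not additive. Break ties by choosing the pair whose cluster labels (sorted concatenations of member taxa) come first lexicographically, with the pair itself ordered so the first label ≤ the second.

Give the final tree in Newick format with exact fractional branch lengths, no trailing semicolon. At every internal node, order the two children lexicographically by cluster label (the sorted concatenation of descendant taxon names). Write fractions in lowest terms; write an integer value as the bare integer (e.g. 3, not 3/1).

1. join D+L (d=1, Q=-85) ⇒ DL; edges |D|=3/2, |L|=-1/2
  updated: d(B,DL)=17/2, d(C,DL)=27/2, d(DL,H)=39/2
2. join B+DL (d=17/2, Q=-45) ⇒ BDL; edges |B|=-1, |DL|=19/2
  updated: d(BDL,C)=7/2, d(BDL,H)=21/2
3. join BDL+C (d=7/2, Q=-26) ⇒ BCDL; edges |BDL|=1, |C|=5/2
  updated: d(BCDL,H)=19/2
4. join BCDL+H (d=19/2) ⇒ BCDHL; edges |BCDL|=19/4, |H|=19/4
final tree: (((B:-1,(D:3/2,L:-1/2):19/2):1,C:5/2):19/4,H:19/4)
total length: 45/2

(((B:-1,(D:3/2,L:-1/2):19/2):1,C:5/2):19/4,H:19/4)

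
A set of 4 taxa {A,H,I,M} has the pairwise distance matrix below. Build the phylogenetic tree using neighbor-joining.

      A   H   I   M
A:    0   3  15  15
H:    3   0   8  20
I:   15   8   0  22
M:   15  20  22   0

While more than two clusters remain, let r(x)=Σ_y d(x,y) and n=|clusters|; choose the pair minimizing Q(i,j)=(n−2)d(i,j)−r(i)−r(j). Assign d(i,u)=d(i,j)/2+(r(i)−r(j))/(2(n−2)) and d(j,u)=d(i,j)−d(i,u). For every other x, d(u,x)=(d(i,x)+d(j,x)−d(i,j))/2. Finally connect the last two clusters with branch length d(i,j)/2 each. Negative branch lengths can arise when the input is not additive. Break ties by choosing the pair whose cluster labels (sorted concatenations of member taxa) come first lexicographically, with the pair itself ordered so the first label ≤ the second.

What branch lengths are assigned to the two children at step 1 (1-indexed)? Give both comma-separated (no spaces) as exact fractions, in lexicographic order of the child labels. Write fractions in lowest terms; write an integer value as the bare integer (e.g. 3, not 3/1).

step 1: merge (A,M) at d=15, Q=-60; branch lengths A→3/2, M→27/2; new cluster AM
  updated: d(AM,H)=4, d(AM,I)=11
step 2: merge (AM,H) at d=4, Q=-23; branch lengths AM→7/2, H→1/2; new cluster AHM
  updated: d(AHM,I)=15/2
step 3: merge (AHM,I) at d=15/2; branch lengths AHM→15/4, I→15/4; new cluster AHIM
final tree: (((A:3/2,M:27/2):7/2,H:1/2):15/4,I:15/4)
total length: 53/2

3/2,27/2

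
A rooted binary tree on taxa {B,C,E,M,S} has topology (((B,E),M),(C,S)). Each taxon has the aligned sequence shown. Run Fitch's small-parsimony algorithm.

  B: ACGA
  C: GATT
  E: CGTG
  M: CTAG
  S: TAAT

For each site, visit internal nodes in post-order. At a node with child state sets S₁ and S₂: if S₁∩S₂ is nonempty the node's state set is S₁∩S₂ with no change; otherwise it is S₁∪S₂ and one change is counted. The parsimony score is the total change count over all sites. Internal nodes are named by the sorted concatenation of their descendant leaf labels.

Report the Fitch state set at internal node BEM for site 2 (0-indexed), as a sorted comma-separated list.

A,G,T

BE@0: {A} ∪ {C} = {A,C} (union, +1)
BEM@0: {A,C} ∩ {C} = {C} (intersection, +0)
CS@0: {G} ∪ {T} = {G,T} (union, +1)
BCEMS@0: {C} ∪ {G,T} = {C,G,T} (union, +1)
BE@1: {C} ∪ {G} = {C,G} (union, +1)
BEM@1: {C,G} ∪ {T} = {C,G,T} (union, +1)
CS@1: {A} ∩ {A} = {A} (intersection, +0)
BCEMS@1: {C,G,T} ∪ {A} = {A,C,G,T} (union, +1)
BE@2: {G} ∪ {T} = {G,T} (union, +1)
BEM@2: {G,T} ∪ {A} = {A,G,T} (union, +1)
CS@2: {T} ∪ {A} = {A,T} (union, +1)
BCEMS@2: {A,G,T} ∩ {A,T} = {A,T} (intersection, +0)
BE@3: {A} ∪ {G} = {A,G} (union, +1)
BEM@3: {A,G} ∩ {G} = {G} (intersection, +0)
CS@3: {T} ∩ {T} = {T} (intersection, +0)
BCEMS@3: {G} ∪ {T} = {G,T} (union, +1)
per-site changes: [3, 3, 3, 2]; total = 11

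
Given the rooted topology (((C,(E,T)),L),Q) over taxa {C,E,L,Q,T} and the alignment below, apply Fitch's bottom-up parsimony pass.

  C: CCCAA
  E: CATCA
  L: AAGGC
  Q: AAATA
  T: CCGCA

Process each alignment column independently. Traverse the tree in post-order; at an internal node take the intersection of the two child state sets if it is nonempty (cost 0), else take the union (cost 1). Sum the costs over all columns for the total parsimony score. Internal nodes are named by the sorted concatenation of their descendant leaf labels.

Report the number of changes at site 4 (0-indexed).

1

ET@0: {C} ∩ {C} = {C} (intersection, +0)
CET@0: {C} ∩ {C} = {C} (intersection, +0)
CELT@0: {C} ∪ {A} = {A,C} (union, +1)
CELQT@0: {A,C} ∩ {A} = {A} (intersection, +0)
ET@1: {A} ∪ {C} = {A,C} (union, +1)
CET@1: {C} ∩ {A,C} = {C} (intersection, +0)
CELT@1: {C} ∪ {A} = {A,C} (union, +1)
CELQT@1: {A,C} ∩ {A} = {A} (intersection, +0)
ET@2: {T} ∪ {G} = {G,T} (union, +1)
CET@2: {C} ∪ {G,T} = {C,G,T} (union, +1)
CELT@2: {C,G,T} ∩ {G} = {G} (intersection, +0)
CELQT@2: {G} ∪ {A} = {A,G} (union, +1)
ET@3: {C} ∩ {C} = {C} (intersection, +0)
CET@3: {A} ∪ {C} = {A,C} (union, +1)
CELT@3: {A,C} ∪ {G} = {A,C,G} (union, +1)
CELQT@3: {A,C,G} ∪ {T} = {A,C,G,T} (union, +1)
ET@4: {A} ∩ {A} = {A} (intersection, +0)
CET@4: {A} ∩ {A} = {A} (intersection, +0)
CELT@4: {A} ∪ {C} = {A,C} (union, +1)
CELQT@4: {A,C} ∩ {A} = {A} (intersection, +0)
per-site changes: [1, 2, 3, 3, 1]; total = 10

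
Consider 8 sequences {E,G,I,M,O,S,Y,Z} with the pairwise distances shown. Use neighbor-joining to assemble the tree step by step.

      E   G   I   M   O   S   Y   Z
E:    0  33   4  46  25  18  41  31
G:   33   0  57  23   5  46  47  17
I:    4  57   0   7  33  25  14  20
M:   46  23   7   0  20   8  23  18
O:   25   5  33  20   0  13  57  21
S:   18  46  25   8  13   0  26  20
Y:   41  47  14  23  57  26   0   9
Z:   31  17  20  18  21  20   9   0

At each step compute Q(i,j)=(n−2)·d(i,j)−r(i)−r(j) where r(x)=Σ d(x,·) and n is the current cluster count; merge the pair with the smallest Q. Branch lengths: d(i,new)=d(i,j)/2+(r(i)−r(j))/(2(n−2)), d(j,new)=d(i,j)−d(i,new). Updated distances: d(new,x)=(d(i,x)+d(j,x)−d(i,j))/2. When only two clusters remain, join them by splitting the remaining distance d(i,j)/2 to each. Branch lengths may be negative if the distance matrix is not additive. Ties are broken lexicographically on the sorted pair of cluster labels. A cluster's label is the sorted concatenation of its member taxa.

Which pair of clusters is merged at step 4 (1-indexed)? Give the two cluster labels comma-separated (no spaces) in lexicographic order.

1. join G+O (d=5, Q=-372) ⇒ GO; edges |G|=7, |O|=-2
  updated: d(E,GO)=53/2, d(GO,I)=85/2, d(GO,M)=19, d(GO,S)=27, d(GO,Y)=99/2, d(GO,Z)=33/2
2. join E+I (d=4, Q=-259) ⇒ EI; edges |E|=37/5, |I|=-17/5
  updated: d(EI,GO)=65/2, d(EI,M)=49/2, d(EI,S)=39/2, d(EI,Y)=51/2, d(EI,Z)=47/2
3. join Y+Z (d=9, Q=-184) ⇒ YZ; edges |Y|=41/4, |Z|=-5/4
  updated: d(EI,YZ)=20, d(GO,YZ)=57/2, d(M,YZ)=16, d(S,YZ)=37/2
4. join EI+YZ (d=20, Q=-239/2) ⇒ EIYZ; edges |EI|=49/4, |YZ|=31/4
  updated: d(EIYZ,GO)=41/2, d(EIYZ,M)=41/4, d(EIYZ,S)=9
5. join EIYZ+S (d=9, Q=-263/4) ⇒ EISYZ; edges |EIYZ|=55/16, |S|=89/16
  updated: d(EISYZ,GO)=77/4, d(EISYZ,M)=37/8
6. join EISYZ+GO (d=77/4, Q=-343/8) ⇒ EGIOSYZ; edges |EISYZ|=39/16, |GO|=269/16
  updated: d(EGIOSYZ,M)=35/16
7. join EGIOSYZ+M (d=35/16) ⇒ EGIMOSYZ; edges |EGIOSYZ|=35/32, |M|=35/32
final tree: (((((E:37/5,I:-17/5):49/4,(Y:41/4,Z:-5/4):31/4):55/16,S:89/16):39/16,(G:7,O:-2):269/16):35/32,M:35/32)
total length: 1095/16

EI,YZ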